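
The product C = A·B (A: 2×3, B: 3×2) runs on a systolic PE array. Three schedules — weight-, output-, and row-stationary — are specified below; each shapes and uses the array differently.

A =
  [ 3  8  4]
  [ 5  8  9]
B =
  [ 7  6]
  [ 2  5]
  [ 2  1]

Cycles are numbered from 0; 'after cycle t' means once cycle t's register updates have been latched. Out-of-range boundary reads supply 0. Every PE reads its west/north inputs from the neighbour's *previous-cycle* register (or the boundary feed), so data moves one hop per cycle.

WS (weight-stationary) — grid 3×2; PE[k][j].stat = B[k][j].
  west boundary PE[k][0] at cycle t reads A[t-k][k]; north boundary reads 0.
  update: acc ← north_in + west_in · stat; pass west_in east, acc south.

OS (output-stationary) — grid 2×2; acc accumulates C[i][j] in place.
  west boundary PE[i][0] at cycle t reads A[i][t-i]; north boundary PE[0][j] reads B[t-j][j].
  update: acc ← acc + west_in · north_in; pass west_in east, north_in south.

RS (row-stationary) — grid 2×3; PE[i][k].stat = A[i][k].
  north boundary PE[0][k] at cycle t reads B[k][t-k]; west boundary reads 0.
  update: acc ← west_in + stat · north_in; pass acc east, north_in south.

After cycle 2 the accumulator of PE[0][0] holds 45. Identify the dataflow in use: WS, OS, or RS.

— WS: 3×2; PE[0][0] trace:
  [0] (0,0) acc=21 (h:3 v:21)
  [1] (0,0) acc=35 (h:5 v:35)
  [2] (0,0) acc=0 (h:0 v:0)
— OS: 2×2; PE[0][0] trace:
  [0] (0,0) acc=21 (h:3 v:7)
  [1] (0,0) acc=37 (h:8 v:2)
  [2] (0,0) acc=45 (h:4 v:2)
— RS: 2×3; PE[0][0] trace:
  [0] (0,0) acc=21 (h:21 v:7)
  [1] (0,0) acc=18 (h:18 v:6)
  [2] (0,0) acc=0 (h:0 v:0)

dataflow = OS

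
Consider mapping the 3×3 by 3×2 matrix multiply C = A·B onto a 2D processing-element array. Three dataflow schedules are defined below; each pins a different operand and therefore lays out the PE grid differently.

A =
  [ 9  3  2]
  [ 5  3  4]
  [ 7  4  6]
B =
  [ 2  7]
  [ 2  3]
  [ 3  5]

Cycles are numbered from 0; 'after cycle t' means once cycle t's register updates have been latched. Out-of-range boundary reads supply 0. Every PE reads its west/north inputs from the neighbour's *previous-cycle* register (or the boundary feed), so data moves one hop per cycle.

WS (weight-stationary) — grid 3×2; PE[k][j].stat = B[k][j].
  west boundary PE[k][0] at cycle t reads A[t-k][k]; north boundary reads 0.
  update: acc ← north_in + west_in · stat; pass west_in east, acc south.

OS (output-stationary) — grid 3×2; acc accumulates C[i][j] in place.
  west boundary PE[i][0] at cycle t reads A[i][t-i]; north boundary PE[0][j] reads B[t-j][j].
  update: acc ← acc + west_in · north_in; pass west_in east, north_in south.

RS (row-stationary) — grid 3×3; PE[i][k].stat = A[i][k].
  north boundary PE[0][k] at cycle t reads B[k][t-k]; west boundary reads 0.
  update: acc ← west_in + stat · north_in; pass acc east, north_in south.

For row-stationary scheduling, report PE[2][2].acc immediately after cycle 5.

PE[2][2].acc = 91

RS (3×3). Following PE[2][2] plus its west/north inputs:
  after 0 — PE[1][2] acc=0, pass-E 0, pass-S 0
  after 0 — PE[2][1] acc=0, pass-E 0, pass-S 0
  after 0 — PE[2][2] acc=0, pass-E 0, pass-S 0
  after 1 — PE[1][2] acc=0, pass-E 0, pass-S 0
  after 1 — PE[2][1] acc=0, pass-E 0, pass-S 0
  after 1 — PE[2][2] acc=0, pass-E 0, pass-S 0
  after 2 — PE[1][2] acc=0, pass-E 0, pass-S 0
  after 2 — PE[2][1] acc=0, pass-E 0, pass-S 0
  after 2 — PE[2][2] acc=0, pass-E 0, pass-S 0
  after 3 — PE[1][2] acc=28, pass-E 28, pass-S 3
  after 3 — PE[2][1] acc=22, pass-E 22, pass-S 2
  after 3 — PE[2][2] acc=0, pass-E 0, pass-S 0
  after 4 — PE[1][2] acc=64, pass-E 64, pass-S 5
  after 4 — PE[2][1] acc=61, pass-E 61, pass-S 3
  after 4 — PE[2][2] acc=40, pass-E 40, pass-S 3
  after 5 — PE[1][2] acc=0, pass-E 0, pass-S 0
  after 5 — PE[2][1] acc=0, pass-E 0, pass-S 0
  after 5 — PE[2][2] acc=91, pass-E 91, pass-S 5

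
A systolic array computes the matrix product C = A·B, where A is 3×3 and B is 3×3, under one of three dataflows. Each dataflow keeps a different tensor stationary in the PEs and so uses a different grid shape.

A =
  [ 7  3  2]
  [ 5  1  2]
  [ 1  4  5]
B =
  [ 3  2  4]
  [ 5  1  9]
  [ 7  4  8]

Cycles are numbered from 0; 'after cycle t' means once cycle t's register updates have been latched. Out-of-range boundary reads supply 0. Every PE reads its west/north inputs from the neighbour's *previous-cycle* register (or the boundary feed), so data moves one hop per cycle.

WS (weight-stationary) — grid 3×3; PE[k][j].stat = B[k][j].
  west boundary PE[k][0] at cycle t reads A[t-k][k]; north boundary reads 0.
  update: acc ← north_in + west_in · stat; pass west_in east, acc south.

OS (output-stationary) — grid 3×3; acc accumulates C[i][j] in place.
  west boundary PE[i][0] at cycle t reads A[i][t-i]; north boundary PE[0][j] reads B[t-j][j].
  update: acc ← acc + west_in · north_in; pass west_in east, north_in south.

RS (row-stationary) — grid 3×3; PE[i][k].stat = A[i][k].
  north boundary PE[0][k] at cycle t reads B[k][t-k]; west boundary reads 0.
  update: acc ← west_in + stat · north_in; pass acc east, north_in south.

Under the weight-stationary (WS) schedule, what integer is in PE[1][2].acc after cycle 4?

Tracing WS — 3×3 array, target PE[1][2]:
  0: (0,2).acc=0  regs=<0,0>
  0: (1,1).acc=0  regs=<0,0>
  0: (1,2).acc=0  regs=<0,0>
  1: (0,2).acc=0  regs=<0,0>
  1: (1,1).acc=0  regs=<0,0>
  1: (1,2).acc=0  regs=<0,0>
  2: (0,2).acc=28  regs=<7,28>
  2: (1,1).acc=17  regs=<3,17>
  2: (1,2).acc=0  regs=<0,0>
  3: (0,2).acc=20  regs=<5,20>
  3: (1,1).acc=11  regs=<1,11>
  3: (1,2).acc=55  regs=<3,55>
  4: (0,2).acc=4  regs=<1,4>
  4: (1,1).acc=6  regs=<4,6>
  4: (1,2).acc=29  regs=<1,29>

PE[1][2].acc = 29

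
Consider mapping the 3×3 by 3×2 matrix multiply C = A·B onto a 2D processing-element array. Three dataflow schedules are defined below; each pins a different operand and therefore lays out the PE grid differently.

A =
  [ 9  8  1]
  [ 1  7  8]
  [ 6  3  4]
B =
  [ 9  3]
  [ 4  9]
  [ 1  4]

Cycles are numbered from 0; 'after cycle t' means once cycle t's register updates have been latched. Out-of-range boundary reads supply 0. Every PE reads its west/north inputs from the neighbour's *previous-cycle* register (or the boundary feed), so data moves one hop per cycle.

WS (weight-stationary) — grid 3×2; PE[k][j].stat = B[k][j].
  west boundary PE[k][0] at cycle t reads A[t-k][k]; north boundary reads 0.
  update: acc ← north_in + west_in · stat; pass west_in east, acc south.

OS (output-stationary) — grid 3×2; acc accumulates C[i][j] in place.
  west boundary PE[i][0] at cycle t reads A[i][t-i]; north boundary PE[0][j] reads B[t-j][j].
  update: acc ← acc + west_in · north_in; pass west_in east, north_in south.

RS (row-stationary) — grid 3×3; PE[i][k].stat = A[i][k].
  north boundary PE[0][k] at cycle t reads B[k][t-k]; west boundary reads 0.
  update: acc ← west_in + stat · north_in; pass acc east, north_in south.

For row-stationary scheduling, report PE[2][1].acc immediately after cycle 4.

RS on a 3×3 grid — tracing PE[2][1] and its feeders:
  @0  [1,1]  acc 0  |  →0  ↓0
  @0  [2,0]  acc 0  |  →0  ↓0
  @0  [2,1]  acc 0  |  →0  ↓0
  @1  [1,1]  acc 0  |  →0  ↓0
  @1  [2,0]  acc 0  |  →0  ↓0
  @1  [2,1]  acc 0  |  →0  ↓0
  @2  [1,1]  acc 37  |  →37  ↓4
  @2  [2,0]  acc 54  |  →54  ↓9
  @2  [2,1]  acc 0  |  →0  ↓0
  @3  [1,1]  acc 66  |  →66  ↓9
  @3  [2,0]  acc 18  |  →18  ↓3
  @3  [2,1]  acc 66  |  →66  ↓4
  @4  [1,1]  acc 0  |  →0  ↓0
  @4  [2,0]  acc 0  |  →0  ↓0
  @4  [2,1]  acc 45  |  →45  ↓9

PE[2][1].acc = 45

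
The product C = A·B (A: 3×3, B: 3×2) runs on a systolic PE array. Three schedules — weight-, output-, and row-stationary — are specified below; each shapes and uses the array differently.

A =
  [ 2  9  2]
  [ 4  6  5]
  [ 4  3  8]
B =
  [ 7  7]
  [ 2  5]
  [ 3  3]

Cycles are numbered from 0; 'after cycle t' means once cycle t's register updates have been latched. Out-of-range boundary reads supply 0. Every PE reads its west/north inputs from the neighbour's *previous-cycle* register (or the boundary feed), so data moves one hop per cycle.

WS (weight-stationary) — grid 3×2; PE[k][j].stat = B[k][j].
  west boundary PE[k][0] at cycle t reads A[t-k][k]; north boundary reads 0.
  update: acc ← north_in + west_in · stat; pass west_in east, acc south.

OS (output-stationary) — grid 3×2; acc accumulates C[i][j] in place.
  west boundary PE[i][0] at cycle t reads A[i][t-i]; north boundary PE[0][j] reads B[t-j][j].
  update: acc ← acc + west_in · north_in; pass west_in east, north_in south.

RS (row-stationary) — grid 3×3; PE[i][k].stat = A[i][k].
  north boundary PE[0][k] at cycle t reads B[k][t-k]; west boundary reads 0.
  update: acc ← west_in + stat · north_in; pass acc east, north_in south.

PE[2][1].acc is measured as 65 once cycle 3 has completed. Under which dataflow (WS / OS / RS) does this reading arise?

dataflow = WS

— WS: 3×2; PE[2][1] trace:
  step 0 · PE2,1: acc=0; fwd→0 fwd↓0
  step 1 · PE2,1: acc=0; fwd→0 fwd↓0
  step 2 · PE2,1: acc=0; fwd→0 fwd↓0
  step 3 · PE2,1: acc=65; fwd→2 fwd↓65
— OS: 3×2; PE[2][1] trace:
  step 0 · PE2,1: acc=0; fwd→0 fwd↓0
  step 1 · PE2,1: acc=0; fwd→0 fwd↓0
  step 2 · PE2,1: acc=0; fwd→0 fwd↓0
  step 3 · PE2,1: acc=28; fwd→4 fwd↓7
— RS: 3×3; PE[2][1] trace:
  step 0 · PE2,1: acc=0; fwd→0 fwd↓0
  step 1 · PE2,1: acc=0; fwd→0 fwd↓0
  step 2 · PE2,1: acc=0; fwd→0 fwd↓0
  step 3 · PE2,1: acc=34; fwd→34 fwd↓2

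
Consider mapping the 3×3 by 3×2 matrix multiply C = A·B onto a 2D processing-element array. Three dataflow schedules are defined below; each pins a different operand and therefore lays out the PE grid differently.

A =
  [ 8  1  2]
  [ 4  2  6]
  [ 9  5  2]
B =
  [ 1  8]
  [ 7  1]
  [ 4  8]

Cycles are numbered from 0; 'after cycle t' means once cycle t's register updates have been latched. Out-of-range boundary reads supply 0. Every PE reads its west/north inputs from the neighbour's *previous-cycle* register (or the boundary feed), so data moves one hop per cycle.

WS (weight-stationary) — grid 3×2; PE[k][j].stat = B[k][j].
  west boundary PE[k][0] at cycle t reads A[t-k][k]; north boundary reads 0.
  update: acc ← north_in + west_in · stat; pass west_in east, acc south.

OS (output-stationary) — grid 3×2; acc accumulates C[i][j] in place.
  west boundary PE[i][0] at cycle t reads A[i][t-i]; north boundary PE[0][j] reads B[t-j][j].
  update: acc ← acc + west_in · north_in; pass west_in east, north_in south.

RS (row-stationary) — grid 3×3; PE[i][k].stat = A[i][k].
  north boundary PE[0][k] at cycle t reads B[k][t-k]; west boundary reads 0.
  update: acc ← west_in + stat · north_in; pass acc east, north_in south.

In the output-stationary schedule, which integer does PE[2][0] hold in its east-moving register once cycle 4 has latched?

register = 2

Tracing OS — 3×2 array, target PE[2][0]:
  @0  [1,0]  acc 0  |  →0  ↓0
  @0  [2,0]  acc 0  |  →0  ↓0
  @1  [1,0]  acc 4  |  →4  ↓1
  @1  [2,0]  acc 0  |  →0  ↓0
  @2  [1,0]  acc 18  |  →2  ↓7
  @2  [2,0]  acc 9  |  →9  ↓1
  @3  [1,0]  acc 42  |  →6  ↓4
  @3  [2,0]  acc 44  |  →5  ↓7
  @4  [1,0]  acc 42  |  →0  ↓0
  @4  [2,0]  acc 52  |  →2  ↓4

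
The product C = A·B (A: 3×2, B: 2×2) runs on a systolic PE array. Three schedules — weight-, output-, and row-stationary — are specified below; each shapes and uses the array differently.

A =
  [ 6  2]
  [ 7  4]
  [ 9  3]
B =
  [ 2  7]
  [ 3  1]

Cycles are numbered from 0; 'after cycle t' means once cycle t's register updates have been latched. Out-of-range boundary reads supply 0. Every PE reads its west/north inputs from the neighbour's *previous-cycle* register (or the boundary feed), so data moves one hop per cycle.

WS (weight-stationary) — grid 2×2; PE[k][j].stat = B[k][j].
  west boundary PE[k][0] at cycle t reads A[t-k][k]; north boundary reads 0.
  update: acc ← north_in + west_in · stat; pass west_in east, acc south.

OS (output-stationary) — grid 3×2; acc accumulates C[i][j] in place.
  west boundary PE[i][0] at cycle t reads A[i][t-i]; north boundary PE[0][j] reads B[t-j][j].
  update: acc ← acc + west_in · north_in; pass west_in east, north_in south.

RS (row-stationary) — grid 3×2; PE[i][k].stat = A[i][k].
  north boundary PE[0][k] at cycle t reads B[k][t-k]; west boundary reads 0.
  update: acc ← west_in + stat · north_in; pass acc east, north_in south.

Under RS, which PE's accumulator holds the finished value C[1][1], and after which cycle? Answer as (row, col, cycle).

(row, col, cycle) = (1, 1, 3)

RS: C[1][1] accumulates in PE[1][1]:
  @0  [1,1]  acc 0  |  →0  ↓0
  @1  [1,1]  acc 0  |  →0  ↓0
  @2  [1,1]  acc 26  |  →26  ↓3
  @3  [1,1]  acc 53  |  →53  ↓1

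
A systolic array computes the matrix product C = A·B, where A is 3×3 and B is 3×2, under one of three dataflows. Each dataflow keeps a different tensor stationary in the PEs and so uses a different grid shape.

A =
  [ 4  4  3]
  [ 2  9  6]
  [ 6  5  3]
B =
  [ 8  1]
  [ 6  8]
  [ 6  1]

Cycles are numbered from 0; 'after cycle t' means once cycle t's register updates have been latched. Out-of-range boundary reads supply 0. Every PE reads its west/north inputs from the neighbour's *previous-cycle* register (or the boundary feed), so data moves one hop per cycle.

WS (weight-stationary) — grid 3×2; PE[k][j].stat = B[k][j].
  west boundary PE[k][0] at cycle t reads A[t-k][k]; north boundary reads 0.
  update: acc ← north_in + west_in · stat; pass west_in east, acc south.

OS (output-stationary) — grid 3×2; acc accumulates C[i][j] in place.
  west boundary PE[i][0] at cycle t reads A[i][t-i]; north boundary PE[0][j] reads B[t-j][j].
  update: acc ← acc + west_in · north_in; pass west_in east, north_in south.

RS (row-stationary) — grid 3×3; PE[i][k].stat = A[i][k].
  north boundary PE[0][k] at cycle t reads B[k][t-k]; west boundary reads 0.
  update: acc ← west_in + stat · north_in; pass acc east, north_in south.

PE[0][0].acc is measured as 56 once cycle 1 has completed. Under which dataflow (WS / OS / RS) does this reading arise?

WS [3×2] PE[0][0] across cycles:
  after 0 — PE[0][0] acc=32, pass-E 4, pass-S 32
  after 1 — PE[0][0] acc=16, pass-E 2, pass-S 16
OS [3×2] PE[0][0] across cycles:
  after 0 — PE[0][0] acc=32, pass-E 4, pass-S 8
  after 1 — PE[0][0] acc=56, pass-E 4, pass-S 6
RS [3×3] PE[0][0] across cycles:
  after 0 — PE[0][0] acc=32, pass-E 32, pass-S 8
  after 1 — PE[0][0] acc=4, pass-E 4, pass-S 1

dataflow = OS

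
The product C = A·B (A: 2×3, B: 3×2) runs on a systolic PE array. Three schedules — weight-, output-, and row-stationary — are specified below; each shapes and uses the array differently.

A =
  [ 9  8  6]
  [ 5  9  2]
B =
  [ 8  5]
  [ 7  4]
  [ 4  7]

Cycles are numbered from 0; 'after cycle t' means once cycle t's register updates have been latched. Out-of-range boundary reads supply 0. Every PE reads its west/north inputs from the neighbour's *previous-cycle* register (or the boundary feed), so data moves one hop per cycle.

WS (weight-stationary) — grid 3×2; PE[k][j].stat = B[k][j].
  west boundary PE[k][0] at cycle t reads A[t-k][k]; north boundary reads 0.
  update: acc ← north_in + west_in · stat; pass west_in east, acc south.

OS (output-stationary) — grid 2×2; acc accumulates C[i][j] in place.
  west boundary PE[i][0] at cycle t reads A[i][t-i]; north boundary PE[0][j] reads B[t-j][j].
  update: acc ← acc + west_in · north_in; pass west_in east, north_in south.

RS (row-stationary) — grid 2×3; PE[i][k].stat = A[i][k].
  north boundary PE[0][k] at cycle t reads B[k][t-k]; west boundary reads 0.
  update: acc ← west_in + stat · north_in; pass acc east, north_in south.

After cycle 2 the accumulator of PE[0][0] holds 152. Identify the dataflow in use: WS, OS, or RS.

Under WS (3×2), PE[0][0]:
  t=0 PE[0][0]: acc=72 h=9 v=72
  t=1 PE[0][0]: acc=40 h=5 v=40
  t=2 PE[0][0]: acc=0 h=0 v=0
Under OS (2×2), PE[0][0]:
  t=0 PE[0][0]: acc=72 h=9 v=8
  t=1 PE[0][0]: acc=128 h=8 v=7
  t=2 PE[0][0]: acc=152 h=6 v=4
Under RS (2×3), PE[0][0]:
  t=0 PE[0][0]: acc=72 h=72 v=8
  t=1 PE[0][0]: acc=45 h=45 v=5
  t=2 PE[0][0]: acc=0 h=0 v=0

dataflow = OS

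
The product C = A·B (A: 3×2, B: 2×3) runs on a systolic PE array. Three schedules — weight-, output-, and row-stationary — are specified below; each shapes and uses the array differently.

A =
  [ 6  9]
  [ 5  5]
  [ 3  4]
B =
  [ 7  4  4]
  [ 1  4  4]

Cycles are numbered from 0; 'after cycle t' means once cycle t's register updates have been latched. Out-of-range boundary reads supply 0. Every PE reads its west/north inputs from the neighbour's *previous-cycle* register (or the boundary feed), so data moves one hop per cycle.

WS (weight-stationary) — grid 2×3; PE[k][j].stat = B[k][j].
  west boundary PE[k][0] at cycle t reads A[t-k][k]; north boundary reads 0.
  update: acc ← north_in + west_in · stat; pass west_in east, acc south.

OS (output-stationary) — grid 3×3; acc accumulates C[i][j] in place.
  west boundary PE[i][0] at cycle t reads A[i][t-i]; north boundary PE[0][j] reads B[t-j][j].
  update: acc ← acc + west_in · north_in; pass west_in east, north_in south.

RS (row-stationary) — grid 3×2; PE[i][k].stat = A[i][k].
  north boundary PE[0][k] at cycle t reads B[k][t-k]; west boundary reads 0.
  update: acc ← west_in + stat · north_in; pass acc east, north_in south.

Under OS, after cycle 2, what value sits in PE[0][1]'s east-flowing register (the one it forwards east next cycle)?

register = 9

OS on a 3×3 grid — tracing PE[0][1] and its feeders:
  [0] (0,0) acc=42 (h:6 v:7)
  [0] (0,1) acc=0 (h:0 v:0)
  [1] (0,0) acc=51 (h:9 v:1)
  [1] (0,1) acc=24 (h:6 v:4)
  [2] (0,0) acc=51 (h:0 v:0)
  [2] (0,1) acc=60 (h:9 v:4)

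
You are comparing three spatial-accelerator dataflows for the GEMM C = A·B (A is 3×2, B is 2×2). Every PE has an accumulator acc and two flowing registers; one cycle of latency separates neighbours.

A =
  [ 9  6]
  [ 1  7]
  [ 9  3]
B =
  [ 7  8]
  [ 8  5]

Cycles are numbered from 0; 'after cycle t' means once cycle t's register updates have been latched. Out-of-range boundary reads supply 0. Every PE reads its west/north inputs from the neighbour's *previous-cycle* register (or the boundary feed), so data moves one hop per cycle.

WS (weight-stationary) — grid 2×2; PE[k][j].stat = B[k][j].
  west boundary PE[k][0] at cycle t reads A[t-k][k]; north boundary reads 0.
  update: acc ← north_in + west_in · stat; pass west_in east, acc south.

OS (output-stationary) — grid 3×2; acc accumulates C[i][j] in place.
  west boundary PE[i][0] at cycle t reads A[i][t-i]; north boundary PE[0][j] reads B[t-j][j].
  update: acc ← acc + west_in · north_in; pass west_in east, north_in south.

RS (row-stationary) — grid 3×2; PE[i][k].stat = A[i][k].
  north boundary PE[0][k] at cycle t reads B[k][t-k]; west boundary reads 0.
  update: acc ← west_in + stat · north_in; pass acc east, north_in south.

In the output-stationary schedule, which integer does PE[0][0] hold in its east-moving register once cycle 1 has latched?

OS (3×2). Following PE[0][0] plus its west/north inputs:
  [0] (0,0) acc=63 (h:9 v:7)
  [1] (0,0) acc=111 (h:6 v:8)

register = 6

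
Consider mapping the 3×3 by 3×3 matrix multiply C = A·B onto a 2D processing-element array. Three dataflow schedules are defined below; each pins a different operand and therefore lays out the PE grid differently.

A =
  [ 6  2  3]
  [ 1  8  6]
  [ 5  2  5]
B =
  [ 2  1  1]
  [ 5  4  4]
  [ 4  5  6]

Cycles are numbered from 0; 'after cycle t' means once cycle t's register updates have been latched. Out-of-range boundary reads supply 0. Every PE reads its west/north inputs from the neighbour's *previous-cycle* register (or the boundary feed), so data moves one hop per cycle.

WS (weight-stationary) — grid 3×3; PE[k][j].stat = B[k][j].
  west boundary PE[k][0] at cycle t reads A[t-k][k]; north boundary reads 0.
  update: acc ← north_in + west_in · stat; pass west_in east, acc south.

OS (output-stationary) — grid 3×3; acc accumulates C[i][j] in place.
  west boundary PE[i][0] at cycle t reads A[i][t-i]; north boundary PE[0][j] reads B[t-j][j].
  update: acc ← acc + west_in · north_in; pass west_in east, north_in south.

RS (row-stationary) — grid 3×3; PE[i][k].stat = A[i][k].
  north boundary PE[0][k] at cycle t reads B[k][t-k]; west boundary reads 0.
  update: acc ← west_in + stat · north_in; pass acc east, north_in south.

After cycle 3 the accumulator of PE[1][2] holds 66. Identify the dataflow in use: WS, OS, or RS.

— WS: 3×3; PE[1][2] trace:
  step 0 · PE1,2: acc=0; fwd→0 fwd↓0
  step 1 · PE1,2: acc=0; fwd→0 fwd↓0
  step 2 · PE1,2: acc=0; fwd→0 fwd↓0
  step 3 · PE1,2: acc=14; fwd→2 fwd↓14
— OS: 3×3; PE[1][2] trace:
  step 0 · PE1,2: acc=0; fwd→0 fwd↓0
  step 1 · PE1,2: acc=0; fwd→0 fwd↓0
  step 2 · PE1,2: acc=0; fwd→0 fwd↓0
  step 3 · PE1,2: acc=1; fwd→1 fwd↓1
— RS: 3×3; PE[1][2] trace:
  step 0 · PE1,2: acc=0; fwd→0 fwd↓0
  step 1 · PE1,2: acc=0; fwd→0 fwd↓0
  step 2 · PE1,2: acc=0; fwd→0 fwd↓0
  step 3 · PE1,2: acc=66; fwd→66 fwd↓4

dataflow = RS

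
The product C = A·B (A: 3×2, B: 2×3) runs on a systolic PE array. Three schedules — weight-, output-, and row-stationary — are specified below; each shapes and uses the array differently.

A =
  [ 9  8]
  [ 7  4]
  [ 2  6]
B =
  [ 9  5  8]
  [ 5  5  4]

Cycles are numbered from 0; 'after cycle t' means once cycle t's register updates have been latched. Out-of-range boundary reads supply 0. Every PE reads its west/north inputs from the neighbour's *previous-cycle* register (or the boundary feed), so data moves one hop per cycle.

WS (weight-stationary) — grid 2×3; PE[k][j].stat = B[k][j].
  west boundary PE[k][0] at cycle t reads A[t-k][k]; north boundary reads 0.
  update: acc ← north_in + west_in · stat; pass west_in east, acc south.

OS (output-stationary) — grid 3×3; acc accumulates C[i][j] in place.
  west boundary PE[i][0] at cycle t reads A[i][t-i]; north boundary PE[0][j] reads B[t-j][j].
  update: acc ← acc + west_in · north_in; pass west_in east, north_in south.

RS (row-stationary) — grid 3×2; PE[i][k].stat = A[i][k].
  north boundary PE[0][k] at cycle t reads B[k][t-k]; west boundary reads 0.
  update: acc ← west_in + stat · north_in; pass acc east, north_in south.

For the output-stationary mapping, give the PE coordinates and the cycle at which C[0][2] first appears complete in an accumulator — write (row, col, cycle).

(row, col, cycle) = (0, 2, 3)

OS: C[0][2] accumulates in PE[0][2]:
  step 0 · PE0,2: acc=0; fwd→0 fwd↓0
  step 1 · PE0,2: acc=0; fwd→0 fwd↓0
  step 2 · PE0,2: acc=72; fwd→9 fwd↓8
  step 3 · PE0,2: acc=104; fwd→8 fwd↓4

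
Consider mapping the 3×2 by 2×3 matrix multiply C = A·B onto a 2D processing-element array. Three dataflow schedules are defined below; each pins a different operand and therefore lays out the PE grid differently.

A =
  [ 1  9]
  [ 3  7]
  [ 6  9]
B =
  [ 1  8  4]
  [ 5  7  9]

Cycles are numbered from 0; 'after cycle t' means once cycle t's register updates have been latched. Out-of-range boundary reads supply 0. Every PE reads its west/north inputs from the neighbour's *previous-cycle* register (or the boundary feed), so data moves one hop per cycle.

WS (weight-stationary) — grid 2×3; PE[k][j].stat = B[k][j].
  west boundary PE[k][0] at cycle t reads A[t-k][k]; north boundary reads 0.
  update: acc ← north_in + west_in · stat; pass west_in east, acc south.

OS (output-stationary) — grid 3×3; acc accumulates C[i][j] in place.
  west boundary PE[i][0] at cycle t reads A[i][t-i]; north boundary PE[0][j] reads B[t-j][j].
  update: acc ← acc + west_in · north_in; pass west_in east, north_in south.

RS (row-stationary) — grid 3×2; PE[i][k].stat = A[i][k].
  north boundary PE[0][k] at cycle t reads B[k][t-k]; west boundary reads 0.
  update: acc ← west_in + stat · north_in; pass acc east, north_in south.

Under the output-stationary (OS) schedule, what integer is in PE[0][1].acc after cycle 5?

Tracing OS — 3×3 array, target PE[0][1]:
  t=0 PE[0][0]: acc=1 h=1 v=1
  t=0 PE[0][1]: acc=0 h=0 v=0
  t=1 PE[0][0]: acc=46 h=9 v=5
  t=1 PE[0][1]: acc=8 h=1 v=8
  t=2 PE[0][0]: acc=46 h=0 v=0
  t=2 PE[0][1]: acc=71 h=9 v=7
  t=3 PE[0][0]: acc=46 h=0 v=0
  t=3 PE[0][1]: acc=71 h=0 v=0
  t=4 PE[0][0]: acc=46 h=0 v=0
  t=4 PE[0][1]: acc=71 h=0 v=0
  t=5 PE[0][0]: acc=46 h=0 v=0
  t=5 PE[0][1]: acc=71 h=0 v=0

PE[0][1].acc = 71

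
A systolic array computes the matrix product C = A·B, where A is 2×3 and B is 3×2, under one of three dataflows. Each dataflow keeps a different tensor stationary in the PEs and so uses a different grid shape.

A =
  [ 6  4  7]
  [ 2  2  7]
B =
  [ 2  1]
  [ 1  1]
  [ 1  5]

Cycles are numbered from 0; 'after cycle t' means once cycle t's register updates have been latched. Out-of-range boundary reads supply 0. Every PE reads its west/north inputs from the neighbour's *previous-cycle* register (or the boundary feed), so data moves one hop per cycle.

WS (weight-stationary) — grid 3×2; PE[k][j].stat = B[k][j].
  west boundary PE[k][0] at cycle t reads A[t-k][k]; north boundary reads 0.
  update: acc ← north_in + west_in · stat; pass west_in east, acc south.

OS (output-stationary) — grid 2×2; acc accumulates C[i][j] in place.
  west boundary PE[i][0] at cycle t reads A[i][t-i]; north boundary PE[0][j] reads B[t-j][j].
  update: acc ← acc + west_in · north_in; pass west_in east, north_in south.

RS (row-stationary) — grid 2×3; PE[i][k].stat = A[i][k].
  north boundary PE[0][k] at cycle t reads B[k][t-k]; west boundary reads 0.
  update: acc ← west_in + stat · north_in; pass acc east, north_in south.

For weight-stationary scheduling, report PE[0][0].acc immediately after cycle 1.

WS 3×2: PE[0][0] cycle-by-cycle (with neighbour feeds):
  after 0 — PE[0][0] acc=12, pass-E 6, pass-S 12
  after 1 — PE[0][0] acc=4, pass-E 2, pass-S 4

PE[0][0].acc = 4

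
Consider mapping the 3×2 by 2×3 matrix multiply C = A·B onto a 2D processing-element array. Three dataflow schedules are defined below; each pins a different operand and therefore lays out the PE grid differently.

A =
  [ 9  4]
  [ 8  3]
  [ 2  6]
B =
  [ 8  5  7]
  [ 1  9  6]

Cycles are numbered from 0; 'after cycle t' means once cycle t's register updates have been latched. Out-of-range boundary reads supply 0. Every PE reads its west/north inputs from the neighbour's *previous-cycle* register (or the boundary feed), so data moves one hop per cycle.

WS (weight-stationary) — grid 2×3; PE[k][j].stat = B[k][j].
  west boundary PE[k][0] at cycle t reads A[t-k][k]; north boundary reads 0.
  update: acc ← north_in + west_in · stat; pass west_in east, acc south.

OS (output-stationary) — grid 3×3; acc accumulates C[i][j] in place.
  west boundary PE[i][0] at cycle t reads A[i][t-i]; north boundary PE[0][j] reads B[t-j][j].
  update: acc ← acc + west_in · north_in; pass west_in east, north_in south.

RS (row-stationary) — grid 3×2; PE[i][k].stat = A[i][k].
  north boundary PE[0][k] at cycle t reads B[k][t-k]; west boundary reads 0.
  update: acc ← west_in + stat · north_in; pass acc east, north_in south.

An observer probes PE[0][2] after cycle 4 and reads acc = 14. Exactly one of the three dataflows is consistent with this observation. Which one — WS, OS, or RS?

dataflow = WS

WS [2×3] PE[0][2] across cycles:
  t=0 PE[0][2]: acc=0 h=0 v=0
  t=1 PE[0][2]: acc=0 h=0 v=0
  t=2 PE[0][2]: acc=63 h=9 v=63
  t=3 PE[0][2]: acc=56 h=8 v=56
  t=4 PE[0][2]: acc=14 h=2 v=14
OS [3×3] PE[0][2] across cycles:
  t=0 PE[0][2]: acc=0 h=0 v=0
  t=1 PE[0][2]: acc=0 h=0 v=0
  t=2 PE[0][2]: acc=63 h=9 v=7
  t=3 PE[0][2]: acc=87 h=4 v=6
  t=4 PE[0][2]: acc=87 h=0 v=0
— RS: 3×2 array has no PE[0][2].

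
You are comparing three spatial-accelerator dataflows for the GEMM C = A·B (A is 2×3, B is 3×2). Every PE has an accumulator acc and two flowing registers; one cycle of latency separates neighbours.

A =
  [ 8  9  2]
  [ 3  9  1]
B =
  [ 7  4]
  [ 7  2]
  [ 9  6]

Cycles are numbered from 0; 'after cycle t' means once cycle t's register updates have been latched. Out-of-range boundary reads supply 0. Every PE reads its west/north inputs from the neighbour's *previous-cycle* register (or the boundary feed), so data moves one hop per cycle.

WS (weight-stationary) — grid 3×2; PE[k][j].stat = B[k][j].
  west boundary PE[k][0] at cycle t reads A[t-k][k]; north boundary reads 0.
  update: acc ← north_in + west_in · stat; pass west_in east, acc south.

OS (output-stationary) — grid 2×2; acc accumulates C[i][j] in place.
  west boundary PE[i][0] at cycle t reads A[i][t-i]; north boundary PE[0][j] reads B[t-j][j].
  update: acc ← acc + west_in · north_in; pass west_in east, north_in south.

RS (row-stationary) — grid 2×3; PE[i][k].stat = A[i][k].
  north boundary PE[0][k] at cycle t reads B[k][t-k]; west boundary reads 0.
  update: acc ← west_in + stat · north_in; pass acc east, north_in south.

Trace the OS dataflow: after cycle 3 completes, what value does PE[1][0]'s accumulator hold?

OS (2×2). Following PE[1][0] plus its west/north inputs:
  0: (0,0).acc=56  regs=<8,7>
  0: (1,0).acc=0  regs=<0,0>
  1: (0,0).acc=119  regs=<9,7>
  1: (1,0).acc=21  regs=<3,7>
  2: (0,0).acc=137  regs=<2,9>
  2: (1,0).acc=84  regs=<9,7>
  3: (0,0).acc=137  regs=<0,0>
  3: (1,0).acc=93  regs=<1,9>

PE[1][0].acc = 93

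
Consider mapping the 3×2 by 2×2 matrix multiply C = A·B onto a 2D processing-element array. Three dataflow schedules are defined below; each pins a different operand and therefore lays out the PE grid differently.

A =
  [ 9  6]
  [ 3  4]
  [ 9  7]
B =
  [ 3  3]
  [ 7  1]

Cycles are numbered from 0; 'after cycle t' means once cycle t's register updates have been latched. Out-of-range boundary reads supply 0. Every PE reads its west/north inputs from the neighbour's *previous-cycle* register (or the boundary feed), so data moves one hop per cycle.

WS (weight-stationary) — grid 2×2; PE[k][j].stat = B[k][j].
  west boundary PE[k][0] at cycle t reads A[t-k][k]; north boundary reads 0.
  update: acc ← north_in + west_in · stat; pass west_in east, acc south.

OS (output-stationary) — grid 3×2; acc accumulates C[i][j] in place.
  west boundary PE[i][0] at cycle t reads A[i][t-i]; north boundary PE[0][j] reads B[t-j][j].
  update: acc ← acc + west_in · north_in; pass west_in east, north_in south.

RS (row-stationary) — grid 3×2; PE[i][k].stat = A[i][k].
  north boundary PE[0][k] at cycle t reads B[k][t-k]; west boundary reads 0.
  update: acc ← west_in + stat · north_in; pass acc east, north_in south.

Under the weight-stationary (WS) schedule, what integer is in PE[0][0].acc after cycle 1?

PE[0][0].acc = 9

WS on a 2×2 grid — tracing PE[0][0] and its feeders:
  step 0 · PE0,0: acc=27; fwd→9 fwd↓27
  step 1 · PE0,0: acc=9; fwd→3 fwd↓9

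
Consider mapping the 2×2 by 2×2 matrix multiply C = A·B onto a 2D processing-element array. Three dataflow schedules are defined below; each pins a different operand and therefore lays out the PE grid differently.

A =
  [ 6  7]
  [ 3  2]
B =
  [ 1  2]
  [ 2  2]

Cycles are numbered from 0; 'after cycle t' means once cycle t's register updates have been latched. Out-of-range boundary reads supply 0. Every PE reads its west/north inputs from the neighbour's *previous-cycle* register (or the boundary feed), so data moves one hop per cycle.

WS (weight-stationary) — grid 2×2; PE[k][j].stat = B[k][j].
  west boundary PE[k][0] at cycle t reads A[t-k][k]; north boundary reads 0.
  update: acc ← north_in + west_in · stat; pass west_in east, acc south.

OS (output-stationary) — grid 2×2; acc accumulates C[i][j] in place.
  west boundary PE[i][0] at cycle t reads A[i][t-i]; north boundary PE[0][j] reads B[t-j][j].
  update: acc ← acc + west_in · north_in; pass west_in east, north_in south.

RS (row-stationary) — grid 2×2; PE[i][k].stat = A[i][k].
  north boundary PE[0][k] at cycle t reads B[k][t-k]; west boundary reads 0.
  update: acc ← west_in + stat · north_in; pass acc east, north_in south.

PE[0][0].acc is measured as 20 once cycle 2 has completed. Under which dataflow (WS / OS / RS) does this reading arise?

dataflow = OS

Under WS (2×2), PE[0][0]:
  [0] (0,0) acc=6 (h:6 v:6)
  [1] (0,0) acc=3 (h:3 v:3)
  [2] (0,0) acc=0 (h:0 v:0)
Under OS (2×2), PE[0][0]:
  [0] (0,0) acc=6 (h:6 v:1)
  [1] (0,0) acc=20 (h:7 v:2)
  [2] (0,0) acc=20 (h:0 v:0)
Under RS (2×2), PE[0][0]:
  [0] (0,0) acc=6 (h:6 v:1)
  [1] (0,0) acc=12 (h:12 v:2)
  [2] (0,0) acc=0 (h:0 v:0)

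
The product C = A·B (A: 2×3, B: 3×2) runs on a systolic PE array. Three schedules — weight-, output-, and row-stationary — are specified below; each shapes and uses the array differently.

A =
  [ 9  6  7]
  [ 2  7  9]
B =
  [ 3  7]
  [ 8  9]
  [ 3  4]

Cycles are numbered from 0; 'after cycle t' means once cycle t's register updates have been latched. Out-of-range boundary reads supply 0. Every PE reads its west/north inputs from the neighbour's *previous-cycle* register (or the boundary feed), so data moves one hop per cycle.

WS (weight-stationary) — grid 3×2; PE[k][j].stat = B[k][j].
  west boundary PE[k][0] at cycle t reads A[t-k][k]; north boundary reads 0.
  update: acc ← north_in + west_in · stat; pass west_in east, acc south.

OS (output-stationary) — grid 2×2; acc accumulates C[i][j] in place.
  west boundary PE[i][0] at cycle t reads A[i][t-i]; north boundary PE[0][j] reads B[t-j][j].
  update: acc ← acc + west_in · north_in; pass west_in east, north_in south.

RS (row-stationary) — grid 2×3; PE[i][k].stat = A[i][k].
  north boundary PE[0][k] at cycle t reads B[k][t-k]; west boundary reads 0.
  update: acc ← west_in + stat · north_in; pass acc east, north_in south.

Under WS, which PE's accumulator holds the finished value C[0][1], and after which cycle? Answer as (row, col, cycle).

(row, col, cycle) = (2, 1, 3)

Under WS, C[0][1] lands at PE[2][1]:
  t=0 PE[2][1]: acc=0 h=0 v=0
  t=1 PE[2][1]: acc=0 h=0 v=0
  t=2 PE[2][1]: acc=0 h=0 v=0
  t=3 PE[2][1]: acc=145 h=7 v=145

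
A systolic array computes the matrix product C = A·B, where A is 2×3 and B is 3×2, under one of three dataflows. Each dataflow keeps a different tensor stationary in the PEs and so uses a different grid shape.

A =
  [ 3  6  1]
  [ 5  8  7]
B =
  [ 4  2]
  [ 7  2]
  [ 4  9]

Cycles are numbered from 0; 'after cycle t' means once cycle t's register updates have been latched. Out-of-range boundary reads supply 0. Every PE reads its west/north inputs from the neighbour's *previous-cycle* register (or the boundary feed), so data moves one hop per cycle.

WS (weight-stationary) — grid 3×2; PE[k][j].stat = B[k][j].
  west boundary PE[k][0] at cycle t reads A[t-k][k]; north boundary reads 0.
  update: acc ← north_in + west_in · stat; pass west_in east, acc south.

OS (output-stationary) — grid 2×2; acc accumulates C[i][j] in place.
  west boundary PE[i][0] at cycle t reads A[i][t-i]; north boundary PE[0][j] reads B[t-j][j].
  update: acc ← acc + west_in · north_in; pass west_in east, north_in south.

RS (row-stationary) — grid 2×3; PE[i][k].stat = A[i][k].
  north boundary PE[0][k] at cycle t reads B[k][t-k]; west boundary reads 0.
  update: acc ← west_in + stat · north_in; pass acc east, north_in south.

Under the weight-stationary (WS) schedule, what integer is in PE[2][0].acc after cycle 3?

WS on a 3×2 grid — tracing PE[2][0] and its feeders:
  t=0 PE[1][0]: acc=0 h=0 v=0
  t=0 PE[2][0]: acc=0 h=0 v=0
  t=1 PE[1][0]: acc=54 h=6 v=54
  t=1 PE[2][0]: acc=0 h=0 v=0
  t=2 PE[1][0]: acc=76 h=8 v=76
  t=2 PE[2][0]: acc=58 h=1 v=58
  t=3 PE[1][0]: acc=0 h=0 v=0
  t=3 PE[2][0]: acc=104 h=7 v=104

PE[2][0].acc = 104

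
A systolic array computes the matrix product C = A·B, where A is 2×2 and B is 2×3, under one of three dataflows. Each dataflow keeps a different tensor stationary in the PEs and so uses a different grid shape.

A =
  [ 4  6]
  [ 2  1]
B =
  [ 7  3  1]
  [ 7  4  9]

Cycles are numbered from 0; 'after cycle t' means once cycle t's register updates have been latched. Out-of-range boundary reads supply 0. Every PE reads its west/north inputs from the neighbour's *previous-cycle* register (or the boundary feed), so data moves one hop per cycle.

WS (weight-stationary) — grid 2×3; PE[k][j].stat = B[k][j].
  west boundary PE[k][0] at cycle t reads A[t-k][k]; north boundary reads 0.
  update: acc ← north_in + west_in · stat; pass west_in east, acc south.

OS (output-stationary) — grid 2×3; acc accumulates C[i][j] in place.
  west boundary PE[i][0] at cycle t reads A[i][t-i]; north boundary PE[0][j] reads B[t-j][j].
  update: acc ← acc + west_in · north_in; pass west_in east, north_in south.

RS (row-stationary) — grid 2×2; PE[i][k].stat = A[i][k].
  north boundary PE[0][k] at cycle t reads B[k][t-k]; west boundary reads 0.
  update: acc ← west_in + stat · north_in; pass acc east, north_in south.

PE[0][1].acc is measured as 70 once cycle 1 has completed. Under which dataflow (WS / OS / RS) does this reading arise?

dataflow = RS

— WS: 2×3; PE[0][1] trace:
  0: (0,1).acc=0  regs=<0,0>
  1: (0,1).acc=12  regs=<4,12>
— OS: 2×3; PE[0][1] trace:
  0: (0,1).acc=0  regs=<0,0>
  1: (0,1).acc=12  regs=<4,3>
— RS: 2×2; PE[0][1] trace:
  0: (0,1).acc=0  regs=<0,0>
  1: (0,1).acc=70  regs=<70,7>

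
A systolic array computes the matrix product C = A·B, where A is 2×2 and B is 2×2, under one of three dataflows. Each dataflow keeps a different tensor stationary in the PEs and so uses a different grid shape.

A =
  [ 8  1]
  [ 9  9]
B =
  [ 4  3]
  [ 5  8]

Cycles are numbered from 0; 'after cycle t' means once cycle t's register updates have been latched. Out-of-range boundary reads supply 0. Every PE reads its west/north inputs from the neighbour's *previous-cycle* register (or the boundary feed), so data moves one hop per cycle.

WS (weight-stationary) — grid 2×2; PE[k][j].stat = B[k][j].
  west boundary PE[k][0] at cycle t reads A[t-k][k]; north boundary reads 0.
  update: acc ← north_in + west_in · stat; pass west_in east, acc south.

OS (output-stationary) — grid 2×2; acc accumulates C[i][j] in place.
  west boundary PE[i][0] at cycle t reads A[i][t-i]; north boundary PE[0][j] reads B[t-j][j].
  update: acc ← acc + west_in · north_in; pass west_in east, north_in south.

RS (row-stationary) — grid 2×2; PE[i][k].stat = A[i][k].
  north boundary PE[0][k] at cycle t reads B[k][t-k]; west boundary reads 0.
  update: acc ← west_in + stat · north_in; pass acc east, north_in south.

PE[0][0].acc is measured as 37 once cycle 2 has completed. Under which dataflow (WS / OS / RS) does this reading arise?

WS (2×2 grid), PE[0][0]:
  t=0 PE[0][0]: acc=32 h=8 v=32
  t=1 PE[0][0]: acc=36 h=9 v=36
  t=2 PE[0][0]: acc=0 h=0 v=0
OS (2×2 grid), PE[0][0]:
  t=0 PE[0][0]: acc=32 h=8 v=4
  t=1 PE[0][0]: acc=37 h=1 v=5
  t=2 PE[0][0]: acc=37 h=0 v=0
RS (2×2 grid), PE[0][0]:
  t=0 PE[0][0]: acc=32 h=32 v=4
  t=1 PE[0][0]: acc=24 h=24 v=3
  t=2 PE[0][0]: acc=0 h=0 v=0

dataflow = OS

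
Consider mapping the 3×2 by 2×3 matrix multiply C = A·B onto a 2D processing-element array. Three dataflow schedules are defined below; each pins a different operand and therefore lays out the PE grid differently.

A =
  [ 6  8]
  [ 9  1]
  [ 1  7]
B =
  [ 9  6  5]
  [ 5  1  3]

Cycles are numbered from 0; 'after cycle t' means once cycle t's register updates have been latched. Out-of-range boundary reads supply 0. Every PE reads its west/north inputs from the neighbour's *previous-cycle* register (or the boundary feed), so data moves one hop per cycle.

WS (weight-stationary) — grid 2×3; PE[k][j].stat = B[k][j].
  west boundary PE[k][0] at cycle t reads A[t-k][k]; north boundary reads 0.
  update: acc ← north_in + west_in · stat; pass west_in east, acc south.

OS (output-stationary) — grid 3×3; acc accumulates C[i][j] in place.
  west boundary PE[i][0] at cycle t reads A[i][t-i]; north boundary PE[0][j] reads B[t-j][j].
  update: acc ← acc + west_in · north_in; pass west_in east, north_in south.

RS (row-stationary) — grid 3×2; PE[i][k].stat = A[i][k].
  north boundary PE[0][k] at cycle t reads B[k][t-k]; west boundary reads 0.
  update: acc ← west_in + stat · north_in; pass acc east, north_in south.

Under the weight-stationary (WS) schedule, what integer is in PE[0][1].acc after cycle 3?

PE[0][1].acc = 6

WS (2×3). Following PE[0][1] plus its west/north inputs:
  t=0 PE[0][0]: acc=54 h=6 v=54
  t=0 PE[0][1]: acc=0 h=0 v=0
  t=1 PE[0][0]: acc=81 h=9 v=81
  t=1 PE[0][1]: acc=36 h=6 v=36
  t=2 PE[0][0]: acc=9 h=1 v=9
  t=2 PE[0][1]: acc=54 h=9 v=54
  t=3 PE[0][0]: acc=0 h=0 v=0
  t=3 PE[0][1]: acc=6 h=1 v=6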